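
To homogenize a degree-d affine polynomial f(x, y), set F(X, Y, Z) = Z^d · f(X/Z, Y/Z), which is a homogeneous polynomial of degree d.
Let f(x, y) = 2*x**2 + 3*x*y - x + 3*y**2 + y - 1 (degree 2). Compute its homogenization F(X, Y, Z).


F(X, Y, Z) = 2*X**2 + 3*X*Y - X*Z + 3*Y**2 + Y*Z - Z**2

deg(f) = 2.
Substitute x = X/Z, y = Y/Z into f, then multiply by Z^2.
  monomial 2·x^2·y^0 ↦ 2·X^2·Y^0·Z^0.
  monomial 3·x^1·y^1 ↦ 3·X^1·Y^1·Z^0.
  monomial -1·x^1·y^0 ↦ -1·X^1·Y^0·Z^1.
  monomial 3·x^0·y^2 ↦ 3·X^0·Y^2·Z^0.
  monomial 1·x^0·y^1 ↦ 1·X^0·Y^1·Z^1.
  monomial -1·x^0·y^0 ↦ -1·X^0·Y^0·Z^2.
Collecting: F(X, Y, Z) = 2*X**2 + 3*X*Y - X*Z + 3*Y**2 + Y*Z - Z**2.


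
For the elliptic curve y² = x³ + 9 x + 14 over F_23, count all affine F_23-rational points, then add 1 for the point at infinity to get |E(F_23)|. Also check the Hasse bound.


Affine points = {(1, 1), (1, 22), (5, 0), (6, 10), (6, 13), (7, 11), (7, 12), (8, 0), (10, 0), (11, 8), (11, 15), (14, 3), (14, 20), (19, 11), (19, 12), (20, 11), (20, 12), (22, 2), (22, 21)}; affine count = 19; |E(F_23)| = 20.

Discriminant check: Δ ∝ 4a³ + 27b² = 4·9³ + 27·14² = 4·729 + 27·196 ≡ 20 (mod 23). Nonzero ⇒ E is nonsingular.
For each x ∈ F_23, compute rhs = x³ + 9·x + 14 mod 23, then count y ∈ F_23 with y² ≡ rhs.
  x = 0: rhs = 14, matching y values: none (0 points).
  x = 1: rhs = 1, matching y values: 1, 22 (2 points).
  x = 2: rhs = 17, matching y values: none (0 points).
  x = 3: rhs = 22, matching y values: none (0 points).
  x = 4: rhs = 22, matching y values: none (0 points).
  x = 5: rhs = 0, matching y values: 0 (1 points).
  x = 6: rhs = 8, matching y values: 10, 13 (2 points).
  x = 7: rhs = 6, matching y values: 11, 12 (2 points).
  x = 8: rhs = 0, matching y values: 0 (1 points).
  x = 9: rhs = 19, matching y values: none (0 points).
  x = 10: rhs = 0, matching y values: 0 (1 points).
  x = 11: rhs = 18, matching y values: 8, 15 (2 points).
  x = 12: rhs = 10, matching y values: none (0 points).
  x = 13: rhs = 5, matching y values: none (0 points).
  x = 14: rhs = 9, matching y values: 3, 20 (2 points).
  x = 15: rhs = 5, matching y values: none (0 points).
  x = 16: rhs = 22, matching y values: none (0 points).
  x = 17: rhs = 20, matching y values: none (0 points).
  x = 18: rhs = 5, matching y values: none (0 points).
  x = 19: rhs = 6, matching y values: 11, 12 (2 points).
  x = 20: rhs = 6, matching y values: 11, 12 (2 points).
  x = 21: rhs = 11, matching y values: none (0 points).
  x = 22: rhs = 4, matching y values: 2, 21 (2 points).
Total affine count: 19.
Full point count |E(F_23)| = 19 + 1 = 20.
Hasse bound: |20 − (23+1)| = |-4| = 4 ≤ 2√23 ≈ 9.5917 ✓.


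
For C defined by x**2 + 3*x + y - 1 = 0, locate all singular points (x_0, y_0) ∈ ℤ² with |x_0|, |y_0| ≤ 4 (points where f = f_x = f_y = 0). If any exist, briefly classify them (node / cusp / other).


No singular points in the scanned grid; C is smooth there.

Compute partial derivatives:
  f_x = 2*x + 3.
  f_y = 1.
f_y = 1 is a nonzero constant, so f_y never vanishes: no point (x, y) can satisfy f = f_x = f_y = 0. In particular no (x, y) ∈ {−4, ..., 4}² is singular; the curve is smooth.


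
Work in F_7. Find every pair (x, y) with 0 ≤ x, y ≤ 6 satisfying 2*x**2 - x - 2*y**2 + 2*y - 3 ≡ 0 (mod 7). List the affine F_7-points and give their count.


Affine F_7-points: {(0, 2), (0, 6), (1, 3), (1, 5), (2, 4), (3, 3), (3, 5), (4, 2), (4, 6), (5, 0), (5, 1), (6, 0), (6, 1)}; count = 13.

For each of the 49 pairs (x, y) ∈ F_7², evaluate f(x, y) mod 7. Record the zeros.
  x = 0: [0↦4, 1↦4, 2↦0, 3↦6, 4↦1, 5↦6, 6↦0]  zeros at y ∈ {2, 6}
  x = 1: [0↦5, 1↦5, 2↦1, 3↦0, 4↦2, 5↦0, 6↦1]  zeros at y ∈ {3, 5}
  x = 2: [0↦3, 1↦3, 2↦6, 3↦5, 4↦0, 5↦5, 6↦6]  zeros at y ∈ {4}
  x = 3: [0↦5, 1↦5, 2↦1, 3↦0, 4↦2, 5↦0, 6↦1]  zeros at y ∈ {3, 5}
  x = 4: [0↦4, 1↦4, 2↦0, 3↦6, 4↦1, 5↦6, 6↦0]  zeros at y ∈ {2, 6}
  x = 5: [0↦0, 1↦0, 2↦3, 3↦2, 4↦4, 5↦2, 6↦3]  zeros at y ∈ {0, 1}
  x = 6: [0↦0, 1↦0, 2↦3, 3↦2, 4↦4, 5↦2, 6↦3]  zeros at y ∈ {0, 1}
Collecting zeros: affine points = {(0, 2), (0, 6), (1, 3), (1, 5), (2, 4), (3, 3), (3, 5), (4, 2), (4, 6), (5, 0), (5, 1), (6, 0), (6, 1)}.
Total count |C(F_7)_aff| = 13.


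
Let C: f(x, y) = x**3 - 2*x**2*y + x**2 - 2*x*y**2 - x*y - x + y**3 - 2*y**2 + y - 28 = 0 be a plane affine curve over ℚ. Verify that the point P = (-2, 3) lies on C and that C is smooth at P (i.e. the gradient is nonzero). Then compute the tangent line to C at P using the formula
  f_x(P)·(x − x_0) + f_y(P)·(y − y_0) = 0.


Tangent line at P: 10*x + 34*y - 82 = 0.

Step 1: f(-2, 3) = 0, so P lies on C.
Step 2: partial derivatives
  f_x(x, y) = 3*x**2 - 4*x*y + 2*x - 2*y**2 - y - 1, f_y(x, y) = -2*x**2 - 4*x*y - x + 3*y**2 - 4*y + 1.
  f_x(P) = 10, f_y(P) = 34 (gradient nonzero, so P is smooth).
Step 3: tangent line at P: 10·(x − -2) + 34·(y − 3) = 0.
Expanding: 10*x + 34*y - 82 = 0.


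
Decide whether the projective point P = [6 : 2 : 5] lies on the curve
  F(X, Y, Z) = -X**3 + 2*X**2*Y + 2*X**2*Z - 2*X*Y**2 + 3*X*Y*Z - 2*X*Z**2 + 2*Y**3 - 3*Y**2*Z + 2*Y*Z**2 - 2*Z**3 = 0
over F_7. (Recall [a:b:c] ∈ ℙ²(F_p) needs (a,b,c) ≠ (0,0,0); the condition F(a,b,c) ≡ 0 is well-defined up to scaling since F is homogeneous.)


F(6,2,5) ≡ 3 (mod 7); P is NOT on the curve.

Evaluate F(6, 2, 5) term-by-term (mod 7).
  -X**3 ↦ -1·216·1·1 = -216
  2*X**2*Y ↦ 2·36·2·1 = 144
  2*X**2*Z ↦ 2·36·1·5 = 360
  -2*X*Y**2 ↦ -2·6·4·1 = -48
  3*X*Y*Z ↦ 3·6·2·5 = 180
  -2*X*Z**2 ↦ -2·6·1·25 = -300
  2*Y**3 ↦ 2·1·8·1 = 16
  -3*Y**2*Z ↦ -3·1·4·5 = -60
  2*Y*Z**2 ↦ 2·1·2·25 = 100
  -2*Z**3 ↦ -2·1·1·125 = -250
Sum: F(6, 2, 5) = (-216) + (144) + (360) + (-48) + (180) + (-300) + (16) + (-60) + (100) + (-250) = -74.
Reducing mod 7: -74 ≡ 3 (mod 7).
Since F(a, b, c) ≡ 3 ≠ 0 (mod 7), P does NOT lie on the curve.


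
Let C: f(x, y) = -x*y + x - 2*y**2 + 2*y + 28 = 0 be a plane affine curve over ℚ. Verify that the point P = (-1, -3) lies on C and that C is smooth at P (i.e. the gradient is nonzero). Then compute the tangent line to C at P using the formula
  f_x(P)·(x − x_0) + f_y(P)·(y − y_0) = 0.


Tangent line at P: 4*x + 15*y + 49 = 0.

Step 1: f(-1, -3) = 0, so P lies on C.
Step 2: partial derivatives
  f_x(x, y) = 1 - y, f_y(x, y) = -x - 4*y + 2.
  f_x(P) = 4, f_y(P) = 15 (gradient nonzero, so P is smooth).
Step 3: tangent line at P: 4·(x − -1) + 15·(y − -3) = 0.
Expanding: 4*x + 15*y + 49 = 0.


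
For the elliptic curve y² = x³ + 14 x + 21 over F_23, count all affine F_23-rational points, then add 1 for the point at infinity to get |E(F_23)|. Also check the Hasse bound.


Affine points = {(1, 6), (1, 17), (4, 7), (4, 16), (5, 3), (5, 20), (7, 5), (7, 18), (8, 1), (8, 22), (9, 5), (9, 18), (12, 10), (12, 13), (13, 10), (13, 13), (15, 8), (15, 15), (19, 4), (19, 19), (21, 10), (21, 13), (22, 11), (22, 12)}; affine count = 24; |E(F_23)| = 25.

Discriminant check: Δ ∝ 4a³ + 27b² = 4·14³ + 27·21² = 4·2744 + 27·441 ≡ 21 (mod 23). Nonzero ⇒ E is nonsingular.
For each x ∈ F_23, compute rhs = x³ + 14·x + 21 mod 23, then count y ∈ F_23 with y² ≡ rhs.
  x = 0: rhs = 21, matching y values: none (0 points).
  x = 1: rhs = 13, matching y values: 6, 17 (2 points).
  x = 2: rhs = 11, matching y values: none (0 points).
  x = 3: rhs = 21, matching y values: none (0 points).
  x = 4: rhs = 3, matching y values: 7, 16 (2 points).
  x = 5: rhs = 9, matching y values: 3, 20 (2 points).
  x = 6: rhs = 22, matching y values: none (0 points).
  x = 7: rhs = 2, matching y values: 5, 18 (2 points).
  x = 8: rhs = 1, matching y values: 1, 22 (2 points).
  x = 9: rhs = 2, matching y values: 5, 18 (2 points).
  x = 10: rhs = 11, matching y values: none (0 points).
  x = 11: rhs = 11, matching y values: none (0 points).
  x = 12: rhs = 8, matching y values: 10, 13 (2 points).
  x = 13: rhs = 8, matching y values: 10, 13 (2 points).
  x = 14: rhs = 17, matching y values: none (0 points).
  x = 15: rhs = 18, matching y values: 8, 15 (2 points).
  x = 16: rhs = 17, matching y values: none (0 points).
  x = 17: rhs = 20, matching y values: none (0 points).
  x = 18: rhs = 10, matching y values: none (0 points).
  x = 19: rhs = 16, matching y values: 4, 19 (2 points).
  x = 20: rhs = 21, matching y values: none (0 points).
  x = 21: rhs = 8, matching y values: 10, 13 (2 points).
  x = 22: rhs = 6, matching y values: 11, 12 (2 points).
Total affine count: 24.
Full point count |E(F_23)| = 24 + 1 = 25.
Hasse bound: |25 − (23+1)| = |1| = 1 ≤ 2√23 ≈ 9.5917 ✓.


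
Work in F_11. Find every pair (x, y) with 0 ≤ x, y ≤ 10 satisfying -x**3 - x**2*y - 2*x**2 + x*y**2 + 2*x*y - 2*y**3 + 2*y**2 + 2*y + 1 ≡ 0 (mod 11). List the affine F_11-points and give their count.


Affine F_11-points: {(1, 2), (1, 6), (1, 10), (2, 1), (2, 2), (2, 10), (3, 0), (4, 2), (5, 4), (7, 0), (7, 10), (8, 5), (10, 0), (10, 8), (10, 9)}; count = 15.

For each of the 121 pairs (x, y) ∈ F_11², evaluate f(x, y) mod 11. Record the zeros.
  x = 0: [0↦1, 1↦3, 2↦8, 3↦4, 4↦1, 5↦9, 6↦5, 7↦10, 8↦1, 9↦10, 10↦3]  zeros at y ∈ ∅
  x = 1: [0↦9, 1↦2, 2↦0, 3↦2, 4↦7, 5↦3, 6↦0, 7↦8, 8↦4, 9↦9, 10↦0]  zeros at y ∈ {2, 6, 10}
  x = 2: [0↦7, 1↦0, 2↦0, 3↦6, 4↦6, 5↦10, 6↦6, 7↦4, 8↦3, 9↦2, 10↦0]  zeros at y ∈ {1, 2, 10}
  x = 3: [0↦0, 1↦2, 2↦2, 3↦10, 4↦3, 5↦2, 6↦6, 7↦3, 8↦3, 9↦5, 10↦8]  zeros at y ∈ {0}
  x = 4: [0↦4, 1↦2, 2↦0, 3↦8, 4↦3, 5↦6, 6↦5, 7↦10, 8↦9, 9↦1, 10↦7]  zeros at y ∈ {2}
  x = 5: [0↦2, 1↦5, 2↦10, 3↦5, 4↦0, 5↦5, 6↦8, 7↦8, 8↦4, 9↦6, 10↦2]  zeros at y ∈ {4}
  x = 6: [0↦10, 1↦5, 2↦4, 3↦6, 4↦10, 5↦4, 6↦9, 7↦2, 8↦4, 9↦3, 10↦9]  zeros at y ∈ ∅
  x = 7: [0↦0, 1↦7, 2↦9, 3↦5, 4↦5, 5↦8, 6↦2, 7↦8, 8↦3, 9↦8, 10↦0]  zeros at y ∈ {0, 10}
  x = 8: [0↦10, 1↦5, 2↦8, 3↦7, 4↦1, 5↦0, 6↦3, 7↦9, 8↦6, 9↦4, 10↦2]  zeros at y ∈ {5}
  x = 9: [0↦1, 1↦4, 2↦6, 3↦6, 4↦3, 5↦7, 6↦6, 7↦10, 8↦7, 9↦7, 10↦9]  zeros at y ∈ ∅
  x = 10: [0↦0, 1↦9, 2↦8, 3↦7, 4↦5, 5↦1, 6↦5, 7↦5, 8↦0, 9↦0, 10↦4]  zeros at y ∈ {0, 8, 9}
Collecting zeros: affine points = {(1, 2), (1, 6), (1, 10), (2, 1), (2, 2), (2, 10), (3, 0), (4, 2), (5, 4), (7, 0), (7, 10), (8, 5), (10, 0), (10, 8), (10, 9)}.
Total count |C(F_11)_aff| = 15.


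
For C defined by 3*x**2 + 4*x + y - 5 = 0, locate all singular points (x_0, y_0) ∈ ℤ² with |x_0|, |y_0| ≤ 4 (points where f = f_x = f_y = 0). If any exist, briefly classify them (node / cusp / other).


No singular points in the scanned grid; C is smooth there.

Compute partial derivatives:
  f_x = 6*x + 4.
  f_y = 1.
f_y = 1 is a nonzero constant, so f_y never vanishes: no point (x, y) can satisfy f = f_x = f_y = 0. In particular no (x, y) ∈ {−4, ..., 4}² is singular; the curve is smooth.


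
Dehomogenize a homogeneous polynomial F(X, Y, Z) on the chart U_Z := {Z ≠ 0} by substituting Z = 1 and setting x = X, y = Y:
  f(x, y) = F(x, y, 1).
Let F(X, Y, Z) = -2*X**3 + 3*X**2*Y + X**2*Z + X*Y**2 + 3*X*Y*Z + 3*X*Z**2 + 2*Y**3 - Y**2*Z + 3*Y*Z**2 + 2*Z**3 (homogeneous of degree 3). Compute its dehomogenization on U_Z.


f(x, y) = -2*x**3 + 3*x**2*y + x**2 + x*y**2 + 3*x*y + 3*x + 2*y**3 - y**2 + 3*y + 2

On U_Z we set Z = 1. Each monomial c·X^i·Y^j·Z^k in F becomes c·x^i·y^j·1^k = c·x^i·y^j.
Substituting Z = 1: F(X, Y, 1) = -2*x**3 + 3*x**2*y + x**2 + x*y**2 + 3*x*y + 3*x + 2*y**3 - y**2 + 3*y + 2.
Note: deg(f) ≤ deg(F) = 3; strict inequality happens when F is divisible by Z (lost terms).


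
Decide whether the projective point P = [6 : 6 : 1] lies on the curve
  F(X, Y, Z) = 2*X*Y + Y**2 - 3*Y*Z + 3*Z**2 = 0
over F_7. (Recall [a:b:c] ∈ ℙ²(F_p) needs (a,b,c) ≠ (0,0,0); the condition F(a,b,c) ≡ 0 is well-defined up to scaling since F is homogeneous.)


F(6,6,1) ≡ 2 (mod 7); P is NOT on the curve.

Evaluate F(6, 6, 1) term-by-term (mod 7).
  2*X*Y ↦ 2·6·6·1 = 72
  Y**2 ↦ 1·1·36·1 = 36
  -3*Y*Z ↦ -3·1·6·1 = -18
  3*Z**2 ↦ 3·1·1·1 = 3
Sum: F(6, 6, 1) = (72) + (36) + (-18) + (3) = 93.
Reducing mod 7: 93 ≡ 2 (mod 7).
Since F(a, b, c) ≡ 2 ≠ 0 (mod 7), P does NOT lie on the curve.


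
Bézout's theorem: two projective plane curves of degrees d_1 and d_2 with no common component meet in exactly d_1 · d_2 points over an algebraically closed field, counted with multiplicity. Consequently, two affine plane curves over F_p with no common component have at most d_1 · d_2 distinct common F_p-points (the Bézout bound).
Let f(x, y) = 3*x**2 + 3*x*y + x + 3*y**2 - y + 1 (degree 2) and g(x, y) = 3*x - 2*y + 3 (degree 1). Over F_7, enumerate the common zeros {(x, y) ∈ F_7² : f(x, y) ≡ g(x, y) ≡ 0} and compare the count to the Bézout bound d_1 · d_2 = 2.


Common zeros: ∅; count = 0; Bézout bound = 2.

deg(f) = 2, deg(g) = 1, so Bézout bound = 2.
Scan x ∈ F_7. For each x, list the y ∈ F_7 with f(x, y) ≡ 0 and those with g(x, y) ≡ 0 (mod 7); the common zeros in that column are the intersection.
  x = 0: f ≡ 0 at y ∈ ∅; g ≡ 0 at y ∈ {5}; common: ∅.
  x = 1: f ≡ 0 at y ∈ {2}; g ≡ 0 at y ∈ {3}; common: ∅.
  x = 2: f ≡ 0 at y ∈ ∅; g ≡ 0 at y ∈ {1}; common: ∅.
  x = 3: f ≡ 0 at y ∈ {1}; g ≡ 0 at y ∈ {6}; common: ∅.
  x = 4: f ≡ 0 at y ∈ ∅; g ≡ 0 at y ∈ {4}; common: ∅.
  x = 5: f ≡ 0 at y ∈ {1, 6}; g ≡ 0 at y ∈ {2}; common: ∅.
  x = 6: f ≡ 0 at y ∈ {2, 4}; g ≡ 0 at y ∈ {0}; common: ∅.
Collecting: common zeros = ∅, so the count is 0.
Comparison with the Bézout bound: 0 ≤ 2 = deg(f)·deg(g), as expected for curves with no common component (the affine F_7-count falls short of the bound because intersections may lie at infinity, over extension fields, or carry multiplicity).


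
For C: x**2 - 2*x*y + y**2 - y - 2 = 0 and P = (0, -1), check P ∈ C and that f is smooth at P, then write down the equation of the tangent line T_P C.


Tangent line at P: 2*x - 3*y - 3 = 0.

Step 1: f(0, -1) = 0, so P lies on C.
Step 2: partial derivatives
  f_x(x, y) = 2*x - 2*y, f_y(x, y) = -2*x + 2*y - 1.
  f_x(P) = 2, f_y(P) = -3 (gradient nonzero, so P is smooth).
Step 3: tangent line at P: 2·(x − 0) + -3·(y − -1) = 0.
Expanding: 2*x - 3*y - 3 = 0.


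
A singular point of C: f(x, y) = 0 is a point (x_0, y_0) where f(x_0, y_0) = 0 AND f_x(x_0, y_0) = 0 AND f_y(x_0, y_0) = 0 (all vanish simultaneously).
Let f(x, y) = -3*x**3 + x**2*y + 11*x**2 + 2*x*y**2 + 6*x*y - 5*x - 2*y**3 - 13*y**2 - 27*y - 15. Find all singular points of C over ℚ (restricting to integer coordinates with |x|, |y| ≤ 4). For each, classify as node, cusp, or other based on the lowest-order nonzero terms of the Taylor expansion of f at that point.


Singular points: {(1, -2)}; classification: cusp.

Compute partial derivatives:
  f_x = -9*x**2 + 2*x*y + 22*x + 2*y**2 + 6*y - 5.
  f_y = x**2 + 4*x*y + 6*x - 6*y**2 - 26*y - 27.
Scan x_0 ∈ {−4, ..., 4}. For each x_0, f_y(x_0, y) is a polynomial in y; find its integer roots y ∈ {−4, ..., 4}, then test f_x and f at those candidates.
  x = -4: f_y(-4, y) = -6*y**2 - 42*y - 35; no integer root y with |y| ≤ 4.
  x = -3: f_y(-3, y) = -6*y**2 - 38*y - 36; no integer root y with |y| ≤ 4.
  x = -2: f_y(-2, y) = -6*y**2 - 34*y - 35; no integer root y with |y| ≤ 4.
  x = -1: f_y(-1, y) = -6*y**2 - 30*y - 32; no integer root y with |y| ≤ 4.
  x = 0: f_y(0, y) = -6*y**2 - 26*y - 27; no integer root y with |y| ≤ 4.
  x = 1: f_y(1, y) = -6*y**2 - 22*y - 20; vanishes at y ∈ {-2}. (1, -2): f_x = 0, f = 0 — SINGULAR.
  x = 2: f_y(2, y) = -6*y**2 - 18*y - 11; no integer root y with |y| ≤ 4.
  x = 3: f_y(3, y) = -6*y**2 - 14*y; vanishes at y ∈ {0}. (3, 0): f_x = -20 ≠ 0.
  x = 4: f_y(4, y) = -6*y**2 - 10*y + 13; no integer root y with |y| ≤ 4.
Only singular point on the grid: (1, -2).
Classify: substitute x = 1 + u, y = -2 + v and expand: f = -3*u**3 + u**2*v + 2*u*v**2 - 2*v**3 + v**2.
No constant or linear terms (consistent with a singular point). Quadratic part: v**2. Cubic part: -3*u**3 + u**2*v + 2*u*v**2 - 2*v**3.
The quadratic part v**2 is a perfect square, so there is a single (double) tangent line v = 0, i.e. y = -2. Restricting the cubic part to that line (v = 0) leaves -3*u**3 ≠ 0, so f is not divisible by v and the branch is v² ≈ 3*u**3 to lowest order — this is a cusp.
Classification: cusp.


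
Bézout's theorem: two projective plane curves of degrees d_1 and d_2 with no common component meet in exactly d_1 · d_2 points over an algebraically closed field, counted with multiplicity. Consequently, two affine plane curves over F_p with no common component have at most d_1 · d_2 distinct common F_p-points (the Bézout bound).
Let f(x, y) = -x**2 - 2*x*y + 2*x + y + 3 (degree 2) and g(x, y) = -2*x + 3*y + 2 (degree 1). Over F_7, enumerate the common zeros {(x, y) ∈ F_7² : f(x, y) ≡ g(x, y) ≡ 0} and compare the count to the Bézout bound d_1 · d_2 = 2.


Common zeros: {(0, 4)}; count = 1; Bézout bound = 2.

deg(f) = 2, deg(g) = 1, so Bézout bound = 2.
Scan x ∈ F_7. For each x, list the y ∈ F_7 with f(x, y) ≡ 0 and those with g(x, y) ≡ 0 (mod 7); the common zeros in that column are the intersection.
  x = 0: f ≡ 0 at y ∈ {4}; g ≡ 0 at y ∈ {4}; common: {4}.
  x = 1: f ≡ 0 at y ∈ {4}; g ≡ 0 at y ∈ {0}; common: ∅.
  x = 2: f ≡ 0 at y ∈ {1}; g ≡ 0 at y ∈ {3}; common: ∅.
  x = 3: f ≡ 0 at y ∈ {0}; g ≡ 0 at y ∈ {6}; common: ∅.
  x = 4: f ≡ 0 at y ∈ ∅; g ≡ 0 at y ∈ {2}; common: ∅.
  x = 5: f ≡ 0 at y ∈ {1}; g ≡ 0 at y ∈ {5}; common: ∅.
  x = 6: f ≡ 0 at y ∈ {0}; g ≡ 0 at y ∈ {1}; common: ∅.
Collecting: common zeros = {(0, 4)}, so the count is 1.
Comparison with the Bézout bound: 1 ≤ 2 = deg(f)·deg(g), as expected for curves with no common component (the affine F_7-count falls short of the bound because intersections may lie at infinity, over extension fields, or carry multiplicity).


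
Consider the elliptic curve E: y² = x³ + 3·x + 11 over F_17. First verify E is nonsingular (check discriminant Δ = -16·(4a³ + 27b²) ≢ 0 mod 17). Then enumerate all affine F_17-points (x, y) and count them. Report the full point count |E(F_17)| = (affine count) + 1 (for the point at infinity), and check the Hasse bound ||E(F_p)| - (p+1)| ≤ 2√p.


Affine points = {(1, 7), (1, 10), (2, 5), (2, 12), (3, 8), (3, 9), (4, 6), (4, 11), (5, 7), (5, 10), (7, 1), (7, 16), (9, 6), (9, 11), (10, 2), (10, 15), (11, 7), (11, 10), (14, 3), (14, 14)}; affine count = 20; |E(F_17)| = 21.

Discriminant check: Δ ∝ 4a³ + 27b² = 4·3³ + 27·11² = 4·27 + 27·121 ≡ 9 (mod 17). Nonzero ⇒ E is nonsingular.
For each x ∈ F_17, compute rhs = x³ + 3·x + 11 mod 17, then count y ∈ F_17 with y² ≡ rhs.
  x = 0: rhs = 11, matching y values: none (0 points).
  x = 1: rhs = 15, matching y values: 7, 10 (2 points).
  x = 2: rhs = 8, matching y values: 5, 12 (2 points).
  x = 3: rhs = 13, matching y values: 8, 9 (2 points).
  x = 4: rhs = 2, matching y values: 6, 11 (2 points).
  x = 5: rhs = 15, matching y values: 7, 10 (2 points).
  x = 6: rhs = 7, matching y values: none (0 points).
  x = 7: rhs = 1, matching y values: 1, 16 (2 points).
  x = 8: rhs = 3, matching y values: none (0 points).
  x = 9: rhs = 2, matching y values: 6, 11 (2 points).
  x = 10: rhs = 4, matching y values: 2, 15 (2 points).
  x = 11: rhs = 15, matching y values: 7, 10 (2 points).
  x = 12: rhs = 7, matching y values: none (0 points).
  x = 13: rhs = 3, matching y values: none (0 points).
  x = 14: rhs = 9, matching y values: 3, 14 (2 points).
  x = 15: rhs = 14, matching y values: none (0 points).
  x = 16: rhs = 7, matching y values: none (0 points).
Total affine count: 20.
Full point count |E(F_17)| = 20 + 1 = 21.
Hasse bound: |21 − (17+1)| = |3| = 3 ≤ 2√17 ≈ 8.2462 ✓.


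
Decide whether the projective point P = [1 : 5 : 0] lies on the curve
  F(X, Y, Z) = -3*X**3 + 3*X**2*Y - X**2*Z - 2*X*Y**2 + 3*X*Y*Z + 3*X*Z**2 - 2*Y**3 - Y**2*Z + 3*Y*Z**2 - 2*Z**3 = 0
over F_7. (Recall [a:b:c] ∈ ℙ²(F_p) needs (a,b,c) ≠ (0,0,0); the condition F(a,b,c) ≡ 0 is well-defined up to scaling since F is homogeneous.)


F(1,5,0) ≡ 6 (mod 7); P is NOT on the curve.

Evaluate F(1, 5, 0) term-by-term (mod 7).
  -3*X**3 ↦ -3·1·1·1 = -3
  3*X**2*Y ↦ 3·1·5·1 = 15
  -X**2*Z ↦ -1·1·1·0 = 0
  -2*X*Y**2 ↦ -2·1·25·1 = -50
  3*X*Y*Z ↦ 3·1·5·0 = 0
  3*X*Z**2 ↦ 3·1·1·0 = 0
  -2*Y**3 ↦ -2·1·125·1 = -250
  -Y**2*Z ↦ -1·1·25·0 = 0
  3*Y*Z**2 ↦ 3·1·5·0 = 0
  -2*Z**3 ↦ -2·1·1·0 = 0
Sum: F(1, 5, 0) = (-3) + (15) + (0) + (-50) + (0) + (0) + (-250) + (0) + (0) + (0) = -288.
Reducing mod 7: -288 ≡ 6 (mod 7).
Since F(a, b, c) ≡ 6 ≠ 0 (mod 7), P does NOT lie on the curve.


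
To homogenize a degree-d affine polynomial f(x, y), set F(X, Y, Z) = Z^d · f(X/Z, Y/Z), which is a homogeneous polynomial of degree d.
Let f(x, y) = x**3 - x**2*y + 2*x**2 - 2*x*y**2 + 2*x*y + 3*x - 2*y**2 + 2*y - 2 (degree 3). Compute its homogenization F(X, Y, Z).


F(X, Y, Z) = X**3 - X**2*Y + 2*X**2*Z - 2*X*Y**2 + 2*X*Y*Z + 3*X*Z**2 - 2*Y**2*Z + 2*Y*Z**2 - 2*Z**3

deg(f) = 3.
Substitute x = X/Z, y = Y/Z into f, then multiply by Z^3.
  monomial 1·x^3·y^0 ↦ 1·X^3·Y^0·Z^0.
  monomial -1·x^2·y^1 ↦ -1·X^2·Y^1·Z^0.
  monomial 2·x^2·y^0 ↦ 2·X^2·Y^0·Z^1.
  monomial -2·x^1·y^2 ↦ -2·X^1·Y^2·Z^0.
  monomial 2·x^1·y^1 ↦ 2·X^1·Y^1·Z^1.
  monomial 3·x^1·y^0 ↦ 3·X^1·Y^0·Z^2.
  monomial -2·x^0·y^2 ↦ -2·X^0·Y^2·Z^1.
  monomial 2·x^0·y^1 ↦ 2·X^0·Y^1·Z^2.
  monomial -2·x^0·y^0 ↦ -2·X^0·Y^0·Z^3.
Collecting: F(X, Y, Z) = X**3 - X**2*Y + 2*X**2*Z - 2*X*Y**2 + 2*X*Y*Z + 3*X*Z**2 - 2*Y**2*Z + 2*Y*Z**2 - 2*Z**3.


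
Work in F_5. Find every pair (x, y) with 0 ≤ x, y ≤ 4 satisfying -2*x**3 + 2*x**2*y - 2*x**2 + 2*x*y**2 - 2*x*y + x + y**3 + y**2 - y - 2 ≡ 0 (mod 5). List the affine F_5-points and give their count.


Affine F_5-points: {(1, 0), (2, 1), (2, 2), (4, 1)}; count = 4.

For each of the 25 pairs (x, y) ∈ F_5², evaluate f(x, y) mod 5. Record the zeros.
  x = 0: [0↦3, 1↦4, 2↦3, 3↦1, 4↦4]  zeros at y ∈ ∅
  x = 1: [0↦0, 1↦3, 2↦3, 3↦1, 4↦3]  zeros at y ∈ {0}
  x = 2: [0↦1, 1↦0, 2↦0, 3↦2, 4↦2]  zeros at y ∈ {1, 2}
  x = 3: [0↦4, 1↦3, 2↦2, 3↦2, 4↦4]  zeros at y ∈ ∅
  x = 4: [0↦2, 1↦0, 2↦2, 3↦4, 4↦2]  zeros at y ∈ {1}
Collecting zeros: affine points = {(1, 0), (2, 1), (2, 2), (4, 1)}.
Total count |C(F_5)_aff| = 4.


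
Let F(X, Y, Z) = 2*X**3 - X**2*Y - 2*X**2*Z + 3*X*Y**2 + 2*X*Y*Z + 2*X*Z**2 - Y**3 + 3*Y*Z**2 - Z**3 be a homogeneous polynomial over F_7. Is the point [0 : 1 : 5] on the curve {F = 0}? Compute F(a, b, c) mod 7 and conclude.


F(0,1,5) ≡ 5 (mod 7); P is NOT on the curve.

Evaluate F(0, 1, 5) term-by-term (mod 7).
  2*X**3 ↦ 2·0·1·1 = 0
  -X**2*Y ↦ -1·0·1·1 = 0
  -2*X**2*Z ↦ -2·0·1·5 = 0
  3*X*Y**2 ↦ 3·0·1·1 = 0
  2*X*Y*Z ↦ 2·0·1·5 = 0
  2*X*Z**2 ↦ 2·0·1·25 = 0
  -Y**3 ↦ -1·1·1·1 = -1
  3*Y*Z**2 ↦ 3·1·1·25 = 75
  -Z**3 ↦ -1·1·1·125 = -125
Sum: F(0, 1, 5) = (0) + (0) + (0) + (0) + (0) + (0) + (-1) + (75) + (-125) = -51.
Reducing mod 7: -51 ≡ 5 (mod 7).
Since F(a, b, c) ≡ 5 ≠ 0 (mod 7), P does NOT lie on the curve.


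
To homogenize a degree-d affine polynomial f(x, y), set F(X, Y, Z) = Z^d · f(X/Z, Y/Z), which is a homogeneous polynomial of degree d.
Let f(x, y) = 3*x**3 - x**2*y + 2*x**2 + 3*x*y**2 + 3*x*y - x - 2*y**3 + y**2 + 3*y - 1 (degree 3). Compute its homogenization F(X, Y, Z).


F(X, Y, Z) = 3*X**3 - X**2*Y + 2*X**2*Z + 3*X*Y**2 + 3*X*Y*Z - X*Z**2 - 2*Y**3 + Y**2*Z + 3*Y*Z**2 - Z**3

deg(f) = 3.
Substitute x = X/Z, y = Y/Z into f, then multiply by Z^3.
  monomial 3·x^3·y^0 ↦ 3·X^3·Y^0·Z^0.
  monomial -1·x^2·y^1 ↦ -1·X^2·Y^1·Z^0.
  monomial 2·x^2·y^0 ↦ 2·X^2·Y^0·Z^1.
  monomial 3·x^1·y^2 ↦ 3·X^1·Y^2·Z^0.
  monomial 3·x^1·y^1 ↦ 3·X^1·Y^1·Z^1.
  monomial -1·x^1·y^0 ↦ -1·X^1·Y^0·Z^2.
  monomial -2·x^0·y^3 ↦ -2·X^0·Y^3·Z^0.
  monomial 1·x^0·y^2 ↦ 1·X^0·Y^2·Z^1.
  monomial 3·x^0·y^1 ↦ 3·X^0·Y^1·Z^2.
  monomial -1·x^0·y^0 ↦ -1·X^0·Y^0·Z^3.
Collecting: F(X, Y, Z) = 3*X**3 - X**2*Y + 2*X**2*Z + 3*X*Y**2 + 3*X*Y*Z - X*Z**2 - 2*Y**3 + Y**2*Z + 3*Y*Z**2 - Z**3.


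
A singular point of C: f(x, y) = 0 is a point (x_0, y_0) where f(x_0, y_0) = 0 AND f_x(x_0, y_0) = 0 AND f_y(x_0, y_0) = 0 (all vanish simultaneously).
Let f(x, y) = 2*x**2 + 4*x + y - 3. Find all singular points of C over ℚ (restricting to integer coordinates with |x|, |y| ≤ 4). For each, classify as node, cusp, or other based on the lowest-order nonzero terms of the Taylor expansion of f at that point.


No singular points in the scanned grid; C is smooth there.

Compute partial derivatives:
  f_x = 4*x + 4.
  f_y = 1.
f_y = 1 is a nonzero constant, so f_y never vanishes: no point (x, y) can satisfy f = f_x = f_y = 0. In particular no (x, y) ∈ {−4, ..., 4}² is singular; the curve is smooth.


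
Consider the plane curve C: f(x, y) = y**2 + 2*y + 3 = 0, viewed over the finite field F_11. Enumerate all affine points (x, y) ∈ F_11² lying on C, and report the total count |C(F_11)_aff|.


Affine F_11-points: {(0, 2), (0, 7), (1, 2), (1, 7), (2, 2), (2, 7), (3, 2), (3, 7), (4, 2), (4, 7), (5, 2), (5, 7), (6, 2), (6, 7), (7, 2), (7, 7), (8, 2), (8, 7), (9, 2), (9, 7), (10, 2), (10, 7)}; count = 22.

For each of the 121 pairs (x, y) ∈ F_11², evaluate f(x, y) mod 11. Record the zeros.
  x = 0: [0↦3, 1↦6, 2↦0, 3↦7, 4↦5, 5↦5, 6↦7, 7↦0, 8↦6, 9↦3, 10↦2]  zeros at y ∈ {2, 7}
  x = 1: [0↦3, 1↦6, 2↦0, 3↦7, 4↦5, 5↦5, 6↦7, 7↦0, 8↦6, 9↦3, 10↦2]  zeros at y ∈ {2, 7}
  x = 2: [0↦3, 1↦6, 2↦0, 3↦7, 4↦5, 5↦5, 6↦7, 7↦0, 8↦6, 9↦3, 10↦2]  zeros at y ∈ {2, 7}
  x = 3: [0↦3, 1↦6, 2↦0, 3↦7, 4↦5, 5↦5, 6↦7, 7↦0, 8↦6, 9↦3, 10↦2]  zeros at y ∈ {2, 7}
  x = 4: [0↦3, 1↦6, 2↦0, 3↦7, 4↦5, 5↦5, 6↦7, 7↦0, 8↦6, 9↦3, 10↦2]  zeros at y ∈ {2, 7}
  x = 5: [0↦3, 1↦6, 2↦0, 3↦7, 4↦5, 5↦5, 6↦7, 7↦0, 8↦6, 9↦3, 10↦2]  zeros at y ∈ {2, 7}
  x = 6: [0↦3, 1↦6, 2↦0, 3↦7, 4↦5, 5↦5, 6↦7, 7↦0, 8↦6, 9↦3, 10↦2]  zeros at y ∈ {2, 7}
  x = 7: [0↦3, 1↦6, 2↦0, 3↦7, 4↦5, 5↦5, 6↦7, 7↦0, 8↦6, 9↦3, 10↦2]  zeros at y ∈ {2, 7}
  x = 8: [0↦3, 1↦6, 2↦0, 3↦7, 4↦5, 5↦5, 6↦7, 7↦0, 8↦6, 9↦3, 10↦2]  zeros at y ∈ {2, 7}
  x = 9: [0↦3, 1↦6, 2↦0, 3↦7, 4↦5, 5↦5, 6↦7, 7↦0, 8↦6, 9↦3, 10↦2]  zeros at y ∈ {2, 7}
  x = 10: [0↦3, 1↦6, 2↦0, 3↦7, 4↦5, 5↦5, 6↦7, 7↦0, 8↦6, 9↦3, 10↦2]  zeros at y ∈ {2, 7}
Collecting zeros: affine points = {(0, 2), (0, 7), (1, 2), (1, 7), (2, 2), (2, 7), (3, 2), (3, 7), (4, 2), (4, 7), (5, 2), (5, 7), (6, 2), (6, 7), (7, 2), (7, 7), (8, 2), (8, 7), (9, 2), (9, 7), (10, 2), (10, 7)}.
Total count |C(F_11)_aff| = 22.


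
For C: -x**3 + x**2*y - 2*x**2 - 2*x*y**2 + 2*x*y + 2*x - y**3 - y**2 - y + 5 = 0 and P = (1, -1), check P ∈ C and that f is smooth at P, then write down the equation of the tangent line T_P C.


Tangent line at P: -11*x + 5*y + 16 = 0.

Step 1: f(1, -1) = 0, so P lies on C.
Step 2: partial derivatives
  f_x(x, y) = -3*x**2 + 2*x*y - 4*x - 2*y**2 + 2*y + 2, f_y(x, y) = x**2 - 4*x*y + 2*x - 3*y**2 - 2*y - 1.
  f_x(P) = -11, f_y(P) = 5 (gradient nonzero, so P is smooth).
Step 3: tangent line at P: -11·(x − 1) + 5·(y − -1) = 0.
Expanding: -11*x + 5*y + 16 = 0.


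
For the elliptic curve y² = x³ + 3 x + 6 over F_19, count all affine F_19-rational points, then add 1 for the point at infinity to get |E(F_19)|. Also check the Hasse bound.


Affine points = {(0, 5), (0, 14), (2, 1), (2, 18), (3, 2), (3, 17), (4, 5), (4, 14), (7, 3), (7, 16), (13, 0), (15, 5), (15, 14), (17, 7), (17, 12)}; affine count = 15; |E(F_19)| = 16.

Discriminant check: Δ ∝ 4a³ + 27b² = 4·3³ + 27·6² = 4·27 + 27·36 ≡ 16 (mod 19). Nonzero ⇒ E is nonsingular.
For each x ∈ F_19, compute rhs = x³ + 3·x + 6 mod 19, then count y ∈ F_19 with y² ≡ rhs.
  x = 0: rhs = 6, matching y values: 5, 14 (2 points).
  x = 1: rhs = 10, matching y values: none (0 points).
  x = 2: rhs = 1, matching y values: 1, 18 (2 points).
  x = 3: rhs = 4, matching y values: 2, 17 (2 points).
  x = 4: rhs = 6, matching y values: 5, 14 (2 points).
  x = 5: rhs = 13, matching y values: none (0 points).
  x = 6: rhs = 12, matching y values: none (0 points).
  x = 7: rhs = 9, matching y values: 3, 16 (2 points).
  x = 8: rhs = 10, matching y values: none (0 points).
  x = 9: rhs = 2, matching y values: none (0 points).
  x = 10: rhs = 10, matching y values: none (0 points).
  x = 11: rhs = 2, matching y values: none (0 points).
  x = 12: rhs = 3, matching y values: none (0 points).
  x = 13: rhs = 0, matching y values: 0 (1 points).
  x = 14: rhs = 18, matching y values: none (0 points).
  x = 15: rhs = 6, matching y values: 5, 14 (2 points).
  x = 16: rhs = 8, matching y values: none (0 points).
  x = 17: rhs = 11, matching y values: 7, 12 (2 points).
  x = 18: rhs = 2, matching y values: none (0 points).
Total affine count: 15.
Full point count |E(F_19)| = 15 + 1 = 16.
Hasse bound: |16 − (19+1)| = |-4| = 4 ≤ 2√19 ≈ 8.7178 ✓.


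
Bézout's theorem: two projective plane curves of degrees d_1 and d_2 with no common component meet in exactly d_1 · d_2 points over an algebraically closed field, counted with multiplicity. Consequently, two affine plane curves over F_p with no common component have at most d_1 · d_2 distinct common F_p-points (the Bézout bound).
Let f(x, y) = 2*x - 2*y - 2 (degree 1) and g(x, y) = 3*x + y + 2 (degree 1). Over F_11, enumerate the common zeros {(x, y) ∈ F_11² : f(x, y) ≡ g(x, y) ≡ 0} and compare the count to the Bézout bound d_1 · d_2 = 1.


Common zeros: {(8, 7)}; count = 1; Bézout bound = 1.

deg(f) = 1, deg(g) = 1, so Bézout bound = 1.
Scan x ∈ F_11. For each x, list the y ∈ F_11 with f(x, y) ≡ 0 and those with g(x, y) ≡ 0 (mod 11); the common zeros in that column are the intersection.
  x = 0: f ≡ 0 at y ∈ {10}; g ≡ 0 at y ∈ {9}; common: ∅.
  x = 1: f ≡ 0 at y ∈ {0}; g ≡ 0 at y ∈ {6}; common: ∅.
  x = 2: f ≡ 0 at y ∈ {1}; g ≡ 0 at y ∈ {3}; common: ∅.
  x = 3: f ≡ 0 at y ∈ {2}; g ≡ 0 at y ∈ {0}; common: ∅.
  x = 4: f ≡ 0 at y ∈ {3}; g ≡ 0 at y ∈ {8}; common: ∅.
  x = 5: f ≡ 0 at y ∈ {4}; g ≡ 0 at y ∈ {5}; common: ∅.
  x = 6: f ≡ 0 at y ∈ {5}; g ≡ 0 at y ∈ {2}; common: ∅.
  x = 7: f ≡ 0 at y ∈ {6}; g ≡ 0 at y ∈ {10}; common: ∅.
  x = 8: f ≡ 0 at y ∈ {7}; g ≡ 0 at y ∈ {7}; common: {7}.
  x = 9: f ≡ 0 at y ∈ {8}; g ≡ 0 at y ∈ {4}; common: ∅.
  x = 10: f ≡ 0 at y ∈ {9}; g ≡ 0 at y ∈ {1}; common: ∅.
Collecting: common zeros = {(8, 7)}, so the count is 1.
Comparison with the Bézout bound: 1 ≤ 1 = deg(f)·deg(g), as expected for curves with no common component (the bound is attained).


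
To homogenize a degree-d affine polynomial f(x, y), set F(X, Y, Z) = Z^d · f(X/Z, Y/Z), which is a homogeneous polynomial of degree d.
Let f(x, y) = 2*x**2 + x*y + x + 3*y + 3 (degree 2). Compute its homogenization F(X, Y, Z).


F(X, Y, Z) = 2*X**2 + X*Y + X*Z + 3*Y*Z + 3*Z**2

deg(f) = 2.
Substitute x = X/Z, y = Y/Z into f, then multiply by Z^2.
  monomial 2·x^2·y^0 ↦ 2·X^2·Y^0·Z^0.
  monomial 1·x^1·y^1 ↦ 1·X^1·Y^1·Z^0.
  monomial 1·x^1·y^0 ↦ 1·X^1·Y^0·Z^1.
  monomial 3·x^0·y^1 ↦ 3·X^0·Y^1·Z^1.
  monomial 3·x^0·y^0 ↦ 3·X^0·Y^0·Z^2.
Collecting: F(X, Y, Z) = 2*X**2 + X*Y + X*Z + 3*Y*Z + 3*Z**2.


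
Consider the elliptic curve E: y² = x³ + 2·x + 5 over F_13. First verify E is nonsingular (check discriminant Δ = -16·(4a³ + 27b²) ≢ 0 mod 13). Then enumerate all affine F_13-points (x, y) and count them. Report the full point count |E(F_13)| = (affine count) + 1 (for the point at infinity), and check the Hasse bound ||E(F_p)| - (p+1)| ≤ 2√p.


Affine points = {(2, 2), (2, 11), (3, 5), (3, 8), (4, 5), (4, 8), (5, 6), (5, 7), (6, 5), (6, 8), (8, 0)}; affine count = 11; |E(F_13)| = 12.

Discriminant check: Δ ∝ 4a³ + 27b² = 4·2³ + 27·5² = 4·8 + 27·25 ≡ 5 (mod 13). Nonzero ⇒ E is nonsingular.
For each x ∈ F_13, compute rhs = x³ + 2·x + 5 mod 13, then count y ∈ F_13 with y² ≡ rhs.
  x = 0: rhs = 5, matching y values: none (0 points).
  x = 1: rhs = 8, matching y values: none (0 points).
  x = 2: rhs = 4, matching y values: 2, 11 (2 points).
  x = 3: rhs = 12, matching y values: 5, 8 (2 points).
  x = 4: rhs = 12, matching y values: 5, 8 (2 points).
  x = 5: rhs = 10, matching y values: 6, 7 (2 points).
  x = 6: rhs = 12, matching y values: 5, 8 (2 points).
  x = 7: rhs = 11, matching y values: none (0 points).
  x = 8: rhs = 0, matching y values: 0 (1 points).
  x = 9: rhs = 11, matching y values: none (0 points).
  x = 10: rhs = 11, matching y values: none (0 points).
  x = 11: rhs = 6, matching y values: none (0 points).
  x = 12: rhs = 2, matching y values: none (0 points).
Total affine count: 11.
Full point count |E(F_13)| = 11 + 1 = 12.
Hasse bound: |12 − (13+1)| = |-2| = 2 ≤ 2√13 ≈ 7.2111 ✓.


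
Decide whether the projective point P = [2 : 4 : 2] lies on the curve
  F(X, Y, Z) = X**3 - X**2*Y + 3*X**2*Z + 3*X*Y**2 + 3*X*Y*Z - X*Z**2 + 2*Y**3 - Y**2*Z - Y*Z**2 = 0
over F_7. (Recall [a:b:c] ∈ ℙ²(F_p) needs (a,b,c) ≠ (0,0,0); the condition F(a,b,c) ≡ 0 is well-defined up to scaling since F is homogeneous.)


F(2,4,2) ≡ 1 (mod 7); P is NOT on the curve.

Evaluate F(2, 4, 2) term-by-term (mod 7).
  X**3 ↦ 1·8·1·1 = 8
  -X**2*Y ↦ -1·4·4·1 = -16
  3*X**2*Z ↦ 3·4·1·2 = 24
  3*X*Y**2 ↦ 3·2·16·1 = 96
  3*X*Y*Z ↦ 3·2·4·2 = 48
  -X*Z**2 ↦ -1·2·1·4 = -8
  2*Y**3 ↦ 2·1·64·1 = 128
  -Y**2*Z ↦ -1·1·16·2 = -32
  -Y*Z**2 ↦ -1·1·4·4 = -16
Sum: F(2, 4, 2) = (8) + (-16) + (24) + (96) + (48) + (-8) + (128) + (-32) + (-16) = 232.
Reducing mod 7: 232 ≡ 1 (mod 7).
Since F(a, b, c) ≡ 1 ≠ 0 (mod 7), P does NOT lie on the curve.


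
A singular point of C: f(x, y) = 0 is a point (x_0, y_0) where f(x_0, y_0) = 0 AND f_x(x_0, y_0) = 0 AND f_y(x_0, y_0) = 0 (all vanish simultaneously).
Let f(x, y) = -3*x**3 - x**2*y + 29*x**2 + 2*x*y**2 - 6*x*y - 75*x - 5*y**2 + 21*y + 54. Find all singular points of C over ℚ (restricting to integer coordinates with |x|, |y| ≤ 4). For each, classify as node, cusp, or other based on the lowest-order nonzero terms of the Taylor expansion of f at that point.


Singular points: {(3, 3)}; classification: node.

Compute partial derivatives:
  f_x = -9*x**2 - 2*x*y + 58*x + 2*y**2 - 6*y - 75.
  f_y = -x**2 + 4*x*y - 6*x - 10*y + 21.
Scan x_0 ∈ {−4, ..., 4}. For each x_0, f_y(x_0, y) is a polynomial in y; find its integer roots y ∈ {−4, ..., 4}, then test f_x and f at those candidates.
  x = -4: f_y(-4, y) = 29 - 26*y; no integer root y with |y| ≤ 4.
  x = -3: f_y(-3, y) = 30 - 22*y; no integer root y with |y| ≤ 4.
  x = -2: f_y(-2, y) = 29 - 18*y; no integer root y with |y| ≤ 4.
  x = -1: f_y(-1, y) = 26 - 14*y; no integer root y with |y| ≤ 4.
  x = 0: f_y(0, y) = 21 - 10*y; no integer root y with |y| ≤ 4.
  x = 1: f_y(1, y) = 14 - 6*y; no integer root y with |y| ≤ 4.
  x = 2: f_y(2, y) = 5 - 2*y; no integer root y with |y| ≤ 4.
  x = 3: f_y(3, y) = 2*y - 6; vanishes at y ∈ {3}. (3, 3): f_x = 0, f = 0 — SINGULAR.
  x = 4: f_y(4, y) = 6*y - 19; no integer root y with |y| ≤ 4.
Only singular point on the grid: (3, 3).
Classify: substitute x = 3 + u, y = 3 + v and expand: f = -3*u**3 - u**2*v - u**2 + 2*u*v**2 + v**2.
No constant or linear terms (consistent with a singular point). Quadratic part: -u**2 + v**2. Cubic part: -3*u**3 - u**2*v + 2*u*v**2.
The quadratic part v**2 - u**2 = (v − u)(v + u) splits into two distinct linear factors, so there are two distinct tangent lines y − 3 = ±(x − 3) — this is a node (ordinary double point).
Classification: node.


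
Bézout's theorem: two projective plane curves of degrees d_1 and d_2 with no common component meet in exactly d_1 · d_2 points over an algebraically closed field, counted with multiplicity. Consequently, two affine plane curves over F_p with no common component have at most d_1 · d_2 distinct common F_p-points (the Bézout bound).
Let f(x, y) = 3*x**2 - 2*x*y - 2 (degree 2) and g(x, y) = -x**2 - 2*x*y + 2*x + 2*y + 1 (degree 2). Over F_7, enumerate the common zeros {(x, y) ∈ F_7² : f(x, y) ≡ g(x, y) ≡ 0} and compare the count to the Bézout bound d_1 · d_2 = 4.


Common zeros: {(3, 3)}; count = 1; Bézout bound = 4.

deg(f) = 2, deg(g) = 2, so Bézout bound = 4.
Scan x ∈ F_7. For each x, list the y ∈ F_7 with f(x, y) ≡ 0 and those with g(x, y) ≡ 0 (mod 7); the common zeros in that column are the intersection.
  x = 0: f ≡ 0 at y ∈ ∅; g ≡ 0 at y ∈ {3}; common: ∅.
  x = 1: f ≡ 0 at y ∈ {4}; g ≡ 0 at y ∈ ∅; common: ∅.
  x = 2: f ≡ 0 at y ∈ {6}; g ≡ 0 at y ∈ {4}; common: ∅.
  x = 3: f ≡ 0 at y ∈ {3}; g ≡ 0 at y ∈ {3}; common: {3}.
  x = 4: f ≡ 0 at y ∈ {4}; g ≡ 0 at y ∈ {0}; common: ∅.
  x = 5: f ≡ 0 at y ∈ {1}; g ≡ 0 at y ∈ {0}; common: ∅.
  x = 6: f ≡ 0 at y ∈ {3}; g ≡ 0 at y ∈ {4}; common: ∅.
Collecting: common zeros = {(3, 3)}, so the count is 1.
Comparison with the Bézout bound: 1 ≤ 4 = deg(f)·deg(g), as expected for curves with no common component (the affine F_7-count falls short of the bound because intersections may lie at infinity, over extension fields, or carry multiplicity).


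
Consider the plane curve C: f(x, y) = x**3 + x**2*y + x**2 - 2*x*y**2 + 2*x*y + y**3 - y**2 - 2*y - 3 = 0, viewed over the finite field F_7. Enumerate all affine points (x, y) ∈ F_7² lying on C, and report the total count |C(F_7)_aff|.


Affine F_7-points: {(4, 0), (4, 1), (5, 0), (6, 6)}; count = 4.

For each of the 49 pairs (x, y) ∈ F_7², evaluate f(x, y) mod 7. Record the zeros.
  x = 0: [0↦4, 1↦2, 2↦4, 3↦2, 4↦2, 5↦3, 6↦4]  zeros at y ∈ ∅
  x = 1: [0↦6, 1↦5, 2↦4, 3↦2, 4↦5, 5↦5, 6↦1]  zeros at y ∈ ∅
  x = 2: [0↦2, 1↦4, 2↦2, 3↦2, 4↦3, 5↦4, 6↦4]  zeros at y ∈ ∅
  x = 3: [0↦5, 1↦5, 2↦4, 3↦1, 4↦2, 5↦6, 6↦5]  zeros at y ∈ ∅
  x = 4: [0↦0, 1↦0, 2↦2, 3↦5, 4↦1, 5↦3, 6↦3]  zeros at y ∈ {0, 1}
  x = 5: [0↦0, 1↦2, 2↦2, 3↦6, 4↦6, 5↦1, 6↦4]  zeros at y ∈ {0}
  x = 6: [0↦4, 1↦3, 2↦3, 3↦3, 4↦2, 5↦6, 6↦0]  zeros at y ∈ {6}
Collecting zeros: affine points = {(4, 0), (4, 1), (5, 0), (6, 6)}.
Total count |C(F_7)_aff| = 4.


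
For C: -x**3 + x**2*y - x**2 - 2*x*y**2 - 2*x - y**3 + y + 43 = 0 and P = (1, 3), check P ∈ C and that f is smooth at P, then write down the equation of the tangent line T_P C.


Tangent line at P: -19*x - 37*y + 130 = 0.

Step 1: f(1, 3) = 0, so P lies on C.
Step 2: partial derivatives
  f_x(x, y) = -3*x**2 + 2*x*y - 2*x - 2*y**2 - 2, f_y(x, y) = x**2 - 4*x*y - 3*y**2 + 1.
  f_x(P) = -19, f_y(P) = -37 (gradient nonzero, so P is smooth).
Step 3: tangent line at P: -19·(x − 1) + -37·(y − 3) = 0.
Expanding: -19*x - 37*y + 130 = 0.


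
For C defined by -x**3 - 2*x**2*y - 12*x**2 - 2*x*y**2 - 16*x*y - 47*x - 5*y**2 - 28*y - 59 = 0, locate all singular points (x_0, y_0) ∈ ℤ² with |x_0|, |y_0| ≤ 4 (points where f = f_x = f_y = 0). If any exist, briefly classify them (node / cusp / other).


Singular points: {(-3, -1)}; classification: node.

Compute partial derivatives:
  f_x = -3*x**2 - 4*x*y - 24*x - 2*y**2 - 16*y - 47.
  f_y = -2*x**2 - 4*x*y - 16*x - 10*y - 28.
Scan x_0 ∈ {−4, ..., 4}. For each x_0, f_y(x_0, y) is a polynomial in y; find its integer roots y ∈ {−4, ..., 4}, then test f_x and f at those candidates.
  x = -4: f_y(-4, y) = 6*y + 4; no integer root y with |y| ≤ 4.
  x = -3: f_y(-3, y) = 2*y + 2; vanishes at y ∈ {-1}. (-3, -1): f_x = 0, f = 0 — SINGULAR.
  x = -2: f_y(-2, y) = -2*y - 4; vanishes at y ∈ {-2}. (-2, -2): f_x = -3 ≠ 0.
  x = -1: f_y(-1, y) = -6*y - 14; no integer root y with |y| ≤ 4.
  x = 0: f_y(0, y) = -10*y - 28; no integer root y with |y| ≤ 4.
  x = 1: f_y(1, y) = -14*y - 46; no integer root y with |y| ≤ 4.
  x = 2: f_y(2, y) = -18*y - 68; no integer root y with |y| ≤ 4.
  x = 3: f_y(3, y) = -22*y - 94; no integer root y with |y| ≤ 4.
  x = 4: f_y(4, y) = -26*y - 124; no integer root y with |y| ≤ 4.
Only singular point on the grid: (-3, -1).
Classify: substitute x = -3 + u, y = -1 + v and expand: f = -u**3 - 2*u**2*v - u**2 - 2*u*v**2 + v**2.
No constant or linear terms (consistent with a singular point). Quadratic part: -u**2 + v**2. Cubic part: -u**3 - 2*u**2*v - 2*u*v**2.
The quadratic part v**2 - u**2 = (v − u)(v + u) splits into two distinct linear factors, so there are two distinct tangent lines y − -1 = ±(x − -3) — this is a node (ordinary double point).
Classification: node.
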